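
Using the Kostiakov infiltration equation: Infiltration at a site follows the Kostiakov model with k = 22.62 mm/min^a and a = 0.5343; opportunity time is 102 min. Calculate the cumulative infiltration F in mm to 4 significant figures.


Approach: apply the Kostiakov infiltration equation, F = k*t^a.
F = 22.62 * 102^0.5343 = 267.7 mm
Therefore the cumulative infiltration F = 267.7 mm.


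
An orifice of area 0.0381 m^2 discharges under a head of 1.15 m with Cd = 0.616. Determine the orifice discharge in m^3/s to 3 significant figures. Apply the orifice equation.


Approach: apply the orifice equation, Q = Cd*A*sqrt(2*g*h).
Q = 0.616 * 0.0381 * sqrt(2*9.81*1.15) = 0.111 m^3/s
Therefore the orifice discharge = 0.111 m^3/s.


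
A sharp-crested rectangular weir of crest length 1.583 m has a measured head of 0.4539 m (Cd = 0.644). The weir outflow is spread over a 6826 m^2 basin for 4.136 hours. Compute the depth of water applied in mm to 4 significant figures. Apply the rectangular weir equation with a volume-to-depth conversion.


Approach: apply the rectangular weir equation with a volume-to-depth conversion, Q = (2/3)*Cd*L*sqrt(2g)*H^1.5; d = Q*t/A * 1000.
Step 1 — weir discharge:
  Q = (2/3)*0.644*1.583*sqrt(2*9.81)*0.4539^1.5 = 0.920588 m^3/s
Step 2 — volume: V = 0.920588 * 4.136*3600 = 13707.2 m^3
Step 3 — depth: d = V/A * 1000 = 13707.2/6826 * 1000 = 2008 mm
Therefore the depth of water applied = 2008 mm.


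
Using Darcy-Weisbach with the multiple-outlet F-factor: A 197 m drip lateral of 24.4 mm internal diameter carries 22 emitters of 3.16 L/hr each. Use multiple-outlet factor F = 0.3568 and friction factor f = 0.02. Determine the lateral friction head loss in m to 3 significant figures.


Approach: apply Darcy-Weisbach with the multiple-outlet F-factor, Q = n*q/(3600*1000) m^3/s; v = Q/A; hf = F*f*(L/D)*(v^2/(2g)).
Q = 22*3.16/(3600*1000) = 1.9311e-05 m^3/s
A = pi*(24.4e-3/2)^2 = 4.6759e-04 m^2, so v = Q/A = 0.041299 m/s
hf = 0.3568*0.02*(197/0.0244)*(0.041299^2/(2*9.81)) = 0.00501 m
Therefore the lateral friction head loss = 0.00501 m.


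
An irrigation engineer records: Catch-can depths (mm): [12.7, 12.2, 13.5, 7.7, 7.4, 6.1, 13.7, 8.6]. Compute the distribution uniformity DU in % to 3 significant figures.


Approach: apply the low-quarter distribution uniformity, DU = (mean of lowest quarter of readings / overall mean)*100.
sorted lowest 2 of 8: [6.1, 7.4] -> mean = 6.7500 mm
overall mean = 10.237 mm
DU = (6.7500/10.237)*100 = 65.9 %
Therefore the distribution uniformity DU = 65.9 %.


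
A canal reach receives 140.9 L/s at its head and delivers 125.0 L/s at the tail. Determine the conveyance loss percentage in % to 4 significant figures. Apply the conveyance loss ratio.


Approach: apply the conveyance loss ratio, loss% = ((Q_head - Q_tail)/Q_head)*100.
loss = ((140.9 - 125.0)/140.9)*100 = 11.28 %
Therefore the conveyance loss percentage = 11.28 %.


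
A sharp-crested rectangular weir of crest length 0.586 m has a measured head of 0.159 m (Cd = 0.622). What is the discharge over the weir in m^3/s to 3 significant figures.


Approach: apply the rectangular weir equation, Q = (2/3)*Cd*L*sqrt(2g)*H^1.5.
Q = (2/3)*0.622*0.586*sqrt(2*9.81)*0.159^1.5 = 0.0682 m^3/s
Therefore the discharge over the weir = 0.0682 m^3/s.


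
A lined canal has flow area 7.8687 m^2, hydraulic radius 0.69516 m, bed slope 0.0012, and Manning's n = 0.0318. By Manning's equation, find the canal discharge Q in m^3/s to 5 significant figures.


Approach: apply Manning's equation, Q = (1/n)*A*R^(2/3)*S^(1/2).
Q = (1/0.0318) * 7.8687 * 0.69516^(2/3) * 0.0012^(1/2) = 6.7265 m^3/s
Therefore the canal discharge Q = 6.7265 m^3/s.


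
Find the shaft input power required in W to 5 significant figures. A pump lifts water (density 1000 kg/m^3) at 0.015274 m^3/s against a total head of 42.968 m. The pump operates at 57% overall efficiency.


Approach: apply hydraulic power then efficiency conversion, P = rho*g*Q*H; P_in = P/eta.
Step 1 — hydraulic power (P = rho*g*Q*H):
  P = 1000 * 9.81 * 0.015274 * 42.968 = 6438.237 W
Step 2 — input power: P_in = P/eta = 6438.237 / 0.57 = 11295 W
Therefore the shaft input power required = 11295 W.


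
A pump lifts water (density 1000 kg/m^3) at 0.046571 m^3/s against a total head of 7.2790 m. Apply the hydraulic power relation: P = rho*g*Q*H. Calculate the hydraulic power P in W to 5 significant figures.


P = 1000 * 9.81 * 0.046571 * 7.2790 = 3325.5 W
Therefore the hydraulic power P = 3325.5 W.


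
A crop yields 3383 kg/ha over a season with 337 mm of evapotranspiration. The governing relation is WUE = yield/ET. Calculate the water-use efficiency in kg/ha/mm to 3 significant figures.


WUE = 3383 / 337 = 10.0 kg/ha/mm
Therefore the water-use efficiency = 10.0 kg/ha/mm.


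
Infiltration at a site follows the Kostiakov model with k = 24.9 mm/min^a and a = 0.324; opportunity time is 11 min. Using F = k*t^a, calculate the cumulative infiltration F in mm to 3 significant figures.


F = 24.9 * 11^0.324 = 54.2 mm
Therefore the cumulative infiltration F = 54.2 mm.


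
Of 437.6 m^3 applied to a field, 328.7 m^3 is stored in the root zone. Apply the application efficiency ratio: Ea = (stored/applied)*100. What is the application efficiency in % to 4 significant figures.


Ea = (328.7/437.6)*100 = 75.11 %
Therefore the application efficiency = 75.11 %.


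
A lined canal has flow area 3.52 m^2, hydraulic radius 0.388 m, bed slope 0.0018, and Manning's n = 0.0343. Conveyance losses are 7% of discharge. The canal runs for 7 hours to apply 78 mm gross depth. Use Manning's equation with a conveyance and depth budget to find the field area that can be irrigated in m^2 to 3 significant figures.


Approach: apply Manning's equation with a conveyance and depth budget, Q = (1/n)*A*R^(2/3)*S^(1/2); Q_field = Q*(1-loss); Area = Q_field*t/(d/1000).
Step 1 — canal discharge (Manning's equation):
  Q = (1/0.0343) * 3.52 * 0.388^(2/3) * 0.0018^(1/2) = 2.3162 m^3/s
Step 2 — delivered flow: Q_field = 2.3162*(1 - 7/100) = 2.1540 m^3/s
Step 3 — volume delivered: V = 2.1540 * 7*3600 = 54282 m^3
Step 4 — area served: A = V / (depth/1000) = 54282 / 0.078 = 696000 m^2
Therefore the field area that can be irrigated = 696000 m^2.


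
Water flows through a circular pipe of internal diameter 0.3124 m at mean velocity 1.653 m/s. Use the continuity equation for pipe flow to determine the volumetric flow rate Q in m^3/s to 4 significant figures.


Approach: apply the continuity equation for pipe flow, Q = A * v with A = pi*(D/2)^2.
A = pi*(0.3124/2)^2 = 0.0766500 m^2
Q = 0.0766500 * 1.653 = 0.1267 m^3/s
Therefore the volumetric flow rate Q = 0.1267 m^3/s.


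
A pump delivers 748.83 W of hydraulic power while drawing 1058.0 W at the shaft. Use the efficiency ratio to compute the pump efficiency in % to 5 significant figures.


Approach: apply the efficiency ratio, eta = (P_out/P_in)*100.
eta = (748.83 / 1058.0) * 100 = 70.778 %
Therefore the pump efficiency = 70.778 %.


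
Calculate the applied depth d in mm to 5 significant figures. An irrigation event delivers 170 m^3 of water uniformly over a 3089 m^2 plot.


Approach: apply depth from volume over area, d = (V/A)*1000.
d = (170 / 3089) * 1000 = 55.034 mm
Therefore the applied depth d = 55.034 mm.


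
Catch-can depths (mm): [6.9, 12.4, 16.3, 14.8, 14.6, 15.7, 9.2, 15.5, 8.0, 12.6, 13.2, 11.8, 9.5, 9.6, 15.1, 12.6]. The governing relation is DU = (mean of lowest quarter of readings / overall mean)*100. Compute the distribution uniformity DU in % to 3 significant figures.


sorted lowest 4 of 16: [6.9, 8.0, 9.2, 9.5] -> mean = 8.4000 mm
overall mean = 12.363 mm
DU = (8.4000/12.363)*100 = 67.9 %
Therefore the distribution uniformity DU = 67.9 %.


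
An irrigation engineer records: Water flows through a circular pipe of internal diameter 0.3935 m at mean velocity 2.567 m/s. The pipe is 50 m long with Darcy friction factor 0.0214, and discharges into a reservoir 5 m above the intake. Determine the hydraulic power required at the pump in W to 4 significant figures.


Approach: apply continuity + Darcy-Weisbach + hydraulic power, Q = A*v; hf = f*(L/D)*(v^2/(2g)); H = static + hf; P = rho*g*Q*H.
Step 1 — flow rate (continuity, Q = A*v):
  A = pi*(0.3935/2)^2 = 0.121613 m^2
  Q = 0.121613 * 2.567 = 0.312180 m^3/s
Step 2 — friction head loss (Darcy-Weisbach):
  hf = 0.0214 * (50/0.3935) * (2.567^2 / (2*9.81))
  hf = 0.913254 m
Step 3 — total head: H = 5 + 0.913254 = 5.91325 m
Step 4 — hydraulic power (P = rho*g*Q*H):
  P = 1000 * 9.81 * 0.312180 * 5.91325 = 18110 W
Therefore the hydraulic power required at the pump = 18110 W.


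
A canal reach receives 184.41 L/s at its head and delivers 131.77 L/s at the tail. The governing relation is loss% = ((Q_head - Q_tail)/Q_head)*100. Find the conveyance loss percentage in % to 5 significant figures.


loss = ((184.41 - 131.77)/184.41)*100 = 28.545 %
Therefore the conveyance loss percentage = 28.545 %.


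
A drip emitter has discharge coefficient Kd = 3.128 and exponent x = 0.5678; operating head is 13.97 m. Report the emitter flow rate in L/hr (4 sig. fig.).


Approach: apply the emitter characteristic equation, q = Kd * h^x.
q = 3.128 * 13.97^0.5678 = 13.98 L/hr
Therefore the emitter flow rate = 13.98 L/hr.


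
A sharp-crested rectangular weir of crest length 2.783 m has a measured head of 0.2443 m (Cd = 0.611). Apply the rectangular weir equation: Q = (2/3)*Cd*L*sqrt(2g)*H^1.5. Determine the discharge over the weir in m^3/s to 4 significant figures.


Q = (2/3)*0.611*2.783*sqrt(2*9.81)*0.2443^1.5 = 0.6063 m^3/s
Therefore the discharge over the weir = 0.6063 m^3/s.


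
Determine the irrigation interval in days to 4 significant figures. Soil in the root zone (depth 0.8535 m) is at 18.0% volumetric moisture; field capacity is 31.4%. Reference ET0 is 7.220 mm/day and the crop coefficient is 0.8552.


Approach: apply soil-water budget scheduling, SMD = (FC-theta)/100*depth*1000; ETc = ET0*Kc; interval = SMD/ETc.
Step 1 — soil moisture deficit:
  SMD = (31.4 - 18.0)/100 * 0.8535 * 1000 = 114.369 mm
Step 2 — daily crop ET (ETc = ET0*Kc):
  ETc = 7.220 * 0.8552 = 6.17454 mm/day
Step 3 — irrigation interval (SMD/ETc):
  interval = 114.369 / 6.17454 = 18.52 days
Therefore the irrigation interval = 18.52 days.


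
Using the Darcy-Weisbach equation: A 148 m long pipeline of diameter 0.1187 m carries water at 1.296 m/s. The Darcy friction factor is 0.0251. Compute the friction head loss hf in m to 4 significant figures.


Approach: apply the Darcy-Weisbach equation, hf = f*(L/D)*(v^2/(2g)).
hf = 0.0251 * (148/0.1187) * (1.296^2 / (2*9.81))
hf = 2.679 m
Therefore the friction head loss hf = 2.679 m.


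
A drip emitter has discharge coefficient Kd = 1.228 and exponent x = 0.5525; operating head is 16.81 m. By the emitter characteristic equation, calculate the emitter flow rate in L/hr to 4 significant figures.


Approach: apply the emitter characteristic equation, q = Kd * h^x.
q = 1.228 * 16.81^0.5525 = 5.839 L/hr
Therefore the emitter flow rate = 5.839 L/hr.


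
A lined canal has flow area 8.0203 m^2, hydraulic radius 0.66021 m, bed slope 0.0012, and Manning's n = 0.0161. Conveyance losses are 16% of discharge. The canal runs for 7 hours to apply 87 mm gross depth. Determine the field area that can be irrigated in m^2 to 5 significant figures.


Approach: apply Manning's equation with a conveyance and depth budget, Q = (1/n)*A*R^(2/3)*S^(1/2); Q_field = Q*(1-loss); Area = Q_field*t/(d/1000).
Step 1 — canal discharge (Manning's equation):
  Q = (1/0.0161) * 8.0203 * 0.66021^(2/3) * 0.0012^(1/2) = 13.08409 m^3/s
Step 2 — delivered flow: Q_field = 13.08409*(1 - 16/100) = 10.99063 m^3/s
Step 3 — volume delivered: V = 10.99063 * 7*3600 = 276964.0 m^3
Step 4 — area served: A = V / (depth/1000) = 276964.0 / 0.087 = 3183500 m^2
Therefore the field area that can be irrigated = 3183500 m^2.


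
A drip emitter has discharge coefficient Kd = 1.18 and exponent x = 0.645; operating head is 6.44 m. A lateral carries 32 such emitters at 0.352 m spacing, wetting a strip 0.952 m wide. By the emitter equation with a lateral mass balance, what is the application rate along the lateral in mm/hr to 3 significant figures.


Approach: apply the emitter equation with a lateral mass balance, q = Kd*h^x; Q = n*q; rate = Q/(n*spacing*width).
Step 1 — single emitter flow (q = Kd*h^x):
  q = 1.18 * 6.44^0.645 = 3.9230 L/hr
Step 2 — total lateral flow: Q = 32 * 3.9230 = 125.53 L/hr
Step 3 — wetted area: A = 32 * 0.352 * 0.952 = 10.723 m^2
Step 4 — application rate: Q/A = 125.53/10.723 = 11.7 mm/hr
Therefore the application rate along the lateral = 11.7 mm/hr.


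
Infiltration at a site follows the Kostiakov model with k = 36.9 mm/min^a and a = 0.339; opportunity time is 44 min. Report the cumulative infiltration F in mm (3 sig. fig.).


Approach: apply the Kostiakov infiltration equation, F = k*t^a.
F = 36.9 * 44^0.339 = 133 mm
Therefore the cumulative infiltration F = 133 mm.


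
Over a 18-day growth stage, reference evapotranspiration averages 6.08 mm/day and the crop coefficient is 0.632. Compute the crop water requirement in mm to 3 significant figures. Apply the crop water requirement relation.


Approach: apply the crop water requirement relation, CWR = ET0 * Kc * days.
CWR = 6.08 * 0.632 * 18 = 69.2 mm
Therefore the crop water requirement = 69.2 mm.


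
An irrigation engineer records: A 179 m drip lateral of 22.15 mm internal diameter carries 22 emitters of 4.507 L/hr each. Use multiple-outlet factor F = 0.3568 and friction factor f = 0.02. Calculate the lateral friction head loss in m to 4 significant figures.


Approach: apply Darcy-Weisbach with the multiple-outlet F-factor, Q = n*q/(3600*1000) m^3/s; v = Q/A; hf = F*f*(L/D)*(v^2/(2g)).
Q = 22*4.507/(3600*1000) = 2.75428e-05 m^3/s
A = pi*(22.15e-3/2)^2 = 3.85334e-04 m^2, so v = Q/A = 0.0714777 m/s
hf = 0.3568*0.02*(179/0.02215)*(0.0714777^2/(2*9.81)) = 0.01502 m
Therefore the lateral friction head loss = 0.01502 m.


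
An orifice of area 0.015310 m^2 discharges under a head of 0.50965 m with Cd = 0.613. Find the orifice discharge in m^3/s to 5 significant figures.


Approach: apply the orifice equation, Q = Cd*A*sqrt(2*g*h).
Q = 0.613 * 0.015310 * sqrt(2*9.81*0.50965) = 0.029677 m^3/s
Therefore the orifice discharge = 0.029677 m^3/s.


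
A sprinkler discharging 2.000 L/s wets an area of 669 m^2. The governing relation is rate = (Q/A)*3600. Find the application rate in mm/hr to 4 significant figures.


rate = (2.000 / 669) * 3600 = 10.76 mm/hr
Therefore the application rate = 10.76 mm/hr.


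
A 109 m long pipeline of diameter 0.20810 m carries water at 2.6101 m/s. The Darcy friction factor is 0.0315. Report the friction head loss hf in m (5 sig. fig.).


Approach: apply the Darcy-Weisbach equation, hf = f*(L/D)*(v^2/(2g)).
hf = 0.0315 * (109/0.20810) * (2.6101^2 / (2*9.81))
hf = 5.7290 m
Therefore the friction head loss hf = 5.7290 m.


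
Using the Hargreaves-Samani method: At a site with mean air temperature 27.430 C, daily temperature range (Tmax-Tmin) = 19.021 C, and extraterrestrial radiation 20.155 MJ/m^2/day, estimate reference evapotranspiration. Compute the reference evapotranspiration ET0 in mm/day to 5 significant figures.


Approach: apply the Hargreaves-Samani method, ET0 = 0.0023*(Tmean+17.8)*sqrt(Tmax-Tmin)*0.408*Ra.
ET0 = 0.0023*(27.430+17.8)*sqrt(19.021)*0.408*20.155 = 3.7309 mm/day
Therefore the reference evapotranspiration ET0 = 3.7309 mm/day.


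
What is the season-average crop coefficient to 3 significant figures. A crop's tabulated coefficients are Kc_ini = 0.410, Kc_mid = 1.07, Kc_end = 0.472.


Approach: apply a simple seasonal average, Kc_avg = (Kc_ini + Kc_mid + Kc_end)/3.
Kc_avg = (0.410 + 1.07 + 0.472)/3 = 0.651
Therefore the season-average crop coefficient = 0.651.


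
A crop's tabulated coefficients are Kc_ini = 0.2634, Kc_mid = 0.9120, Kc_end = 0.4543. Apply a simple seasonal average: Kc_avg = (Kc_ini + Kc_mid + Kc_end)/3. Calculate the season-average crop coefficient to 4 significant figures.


Kc_avg = (0.2634 + 0.9120 + 0.4543)/3 = 0.5432
Therefore the season-average crop coefficient = 0.5432.


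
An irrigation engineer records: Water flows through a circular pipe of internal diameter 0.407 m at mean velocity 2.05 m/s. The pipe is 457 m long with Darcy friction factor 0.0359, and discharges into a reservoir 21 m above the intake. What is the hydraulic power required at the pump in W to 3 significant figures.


Approach: apply continuity + Darcy-Weisbach + hydraulic power, Q = A*v; hf = f*(L/D)*(v^2/(2g)); H = static + hf; P = rho*g*Q*H.
Step 1 — flow rate (continuity, Q = A*v):
  A = pi*(0.407/2)^2 = 0.13010 m^2
  Q = 0.13010 * 2.05 = 0.26671 m^3/s
Step 2 — friction head loss (Darcy-Weisbach):
  hf = 0.0359 * (457/0.407) * (2.05^2 / (2*9.81))
  hf = 8.6343 m
Step 3 — total head: H = 21 + 8.6343 = 29.634 m
Step 4 — hydraulic power (P = rho*g*Q*H):
  P = 1000 * 9.81 * 0.26671 * 29.634 = 77500 W
Therefore the hydraulic power required at the pump = 77500 W.


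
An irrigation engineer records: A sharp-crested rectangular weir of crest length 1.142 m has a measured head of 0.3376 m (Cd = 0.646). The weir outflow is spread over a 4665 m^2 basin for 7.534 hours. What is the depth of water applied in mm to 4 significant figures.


Approach: apply the rectangular weir equation with a volume-to-depth conversion, Q = (2/3)*Cd*L*sqrt(2g)*H^1.5; d = Q*t/A * 1000.
Step 1 — weir discharge:
  Q = (2/3)*0.646*1.142*sqrt(2*9.81)*0.3376^1.5 = 0.427327 m^3/s
Step 2 — volume: V = 0.427327 * 7.534*3600 = 11590.1 m^3
Step 3 — depth: d = V/A * 1000 = 11590.1/4665 * 1000 = 2484 mm
Therefore the depth of water applied = 2484 mm.


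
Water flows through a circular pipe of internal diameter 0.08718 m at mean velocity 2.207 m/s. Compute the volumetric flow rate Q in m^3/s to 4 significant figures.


Approach: apply the continuity equation for pipe flow, Q = A * v with A = pi*(D/2)^2.
A = pi*(0.08718/2)^2 = 0.00596930 m^2
Q = 0.00596930 * 2.207 = 0.01317 m^3/s
Therefore the volumetric flow rate Q = 0.01317 m^3/s.


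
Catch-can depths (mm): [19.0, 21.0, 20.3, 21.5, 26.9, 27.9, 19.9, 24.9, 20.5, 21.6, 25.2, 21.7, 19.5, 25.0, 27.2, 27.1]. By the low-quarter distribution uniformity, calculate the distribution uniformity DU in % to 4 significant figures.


Approach: apply the low-quarter distribution uniformity, DU = (mean of lowest quarter of readings / overall mean)*100.
sorted lowest 4 of 16: [19.0, 19.5, 19.9, 20.3] -> mean = 19.6750 mm
overall mean = 23.0750 mm
DU = (19.6750/23.0750)*100 = 85.27 %
Therefore the distribution uniformity DU = 85.27 %.


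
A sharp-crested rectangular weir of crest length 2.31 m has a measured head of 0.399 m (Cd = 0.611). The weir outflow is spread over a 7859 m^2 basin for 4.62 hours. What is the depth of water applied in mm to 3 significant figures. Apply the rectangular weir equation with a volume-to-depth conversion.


Approach: apply the rectangular weir equation with a volume-to-depth conversion, Q = (2/3)*Cd*L*sqrt(2g)*H^1.5; d = Q*t/A * 1000.
Step 1 — weir discharge:
  Q = (2/3)*0.611*2.31*sqrt(2*9.81)*0.399^1.5 = 1.0504 m^3/s
Step 2 — volume: V = 1.0504 * 4.62*3600 = 17471 m^3
Step 3 — depth: d = V/A * 1000 = 17471/7859 * 1000 = 2220 mm
Therefore the depth of water applied = 2220 mm.


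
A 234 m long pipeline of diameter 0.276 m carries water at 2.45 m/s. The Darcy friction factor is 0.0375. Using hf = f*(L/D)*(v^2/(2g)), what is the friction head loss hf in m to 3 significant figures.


hf = 0.0375 * (234/0.276) * (2.45^2 / (2*9.81))
hf = 9.73 m
Therefore the friction head loss hf = 9.73 m.


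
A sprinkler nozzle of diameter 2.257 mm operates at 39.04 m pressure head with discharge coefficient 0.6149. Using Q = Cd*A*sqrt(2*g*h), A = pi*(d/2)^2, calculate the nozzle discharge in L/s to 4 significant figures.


A = pi*(2.257e-3/2)^2 = 4.00086e-06 m^2
Q = 0.6149 * 4.00086e-06 * sqrt(2*9.81*39.04) * 1000 = 0.06809 L/s
Therefore the nozzle discharge = 0.06809 L/s.


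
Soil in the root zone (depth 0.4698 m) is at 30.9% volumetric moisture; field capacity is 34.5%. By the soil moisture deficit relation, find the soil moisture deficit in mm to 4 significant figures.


Approach: apply the soil moisture deficit relation, SMD = (FC - theta)/100 * depth * 1000.
SMD = (34.5 - 30.9)/100 * 0.4698 * 1000 = 16.91 mm
Therefore the soil moisture deficit = 16.91 mm.


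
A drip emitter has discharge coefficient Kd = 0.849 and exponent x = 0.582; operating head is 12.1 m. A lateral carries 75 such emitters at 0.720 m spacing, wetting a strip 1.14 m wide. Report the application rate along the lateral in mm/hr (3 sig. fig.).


Approach: apply the emitter equation with a lateral mass balance, q = Kd*h^x; Q = n*q; rate = Q/(n*spacing*width).
Step 1 — single emitter flow (q = Kd*h^x):
  q = 0.849 * 12.1^0.582 = 3.6232 L/hr
Step 2 — total lateral flow: Q = 75 * 3.6232 = 271.74 L/hr
Step 3 — wetted area: A = 75 * 0.720 * 1.14 = 61.560 m^2
Step 4 — application rate: Q/A = 271.74/61.560 = 4.41 mm/hr
Therefore the application rate along the lateral = 4.41 mm/hr.


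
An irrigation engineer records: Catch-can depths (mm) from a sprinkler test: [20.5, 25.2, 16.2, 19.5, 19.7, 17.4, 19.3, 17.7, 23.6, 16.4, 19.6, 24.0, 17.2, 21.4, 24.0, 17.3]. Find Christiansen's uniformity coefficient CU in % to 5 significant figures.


Approach: apply Christiansen's uniformity coefficient, CU = (1 - mean_abs_deviation/mean)*100.
mean = 19.93750 mm
mean |d_i - mean| = 2.384375 mm
CU = (1 - 2.384375/19.93750)*100 = 88.041 %
Therefore Christiansen's uniformity coefficient CU = 88.041 %.


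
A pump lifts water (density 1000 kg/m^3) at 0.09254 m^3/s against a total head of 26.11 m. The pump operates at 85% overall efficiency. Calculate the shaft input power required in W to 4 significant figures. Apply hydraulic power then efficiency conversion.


Approach: apply hydraulic power then efficiency conversion, P = rho*g*Q*H; P_in = P/eta.
Step 1 — hydraulic power (P = rho*g*Q*H):
  P = 1000 * 9.81 * 0.09254 * 26.11 = 23703.1 W
Step 2 — input power: P_in = P/eta = 23703.1 / 0.85 = 27890 W
Therefore the shaft input power required = 27890 W.


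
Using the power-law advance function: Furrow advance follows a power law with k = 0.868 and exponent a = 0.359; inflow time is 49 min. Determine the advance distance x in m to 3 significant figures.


Approach: apply the power-law advance function, x = k*t^a.
x = 0.868 * 49^0.359 = 3.51 m
Therefore the advance distance x = 3.51 m.


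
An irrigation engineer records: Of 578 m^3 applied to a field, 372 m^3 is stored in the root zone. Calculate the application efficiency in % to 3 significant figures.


Approach: apply the application efficiency ratio, Ea = (stored/applied)*100.
Ea = (372/578)*100 = 64.4 %
Therefore the application efficiency = 64.4 %.


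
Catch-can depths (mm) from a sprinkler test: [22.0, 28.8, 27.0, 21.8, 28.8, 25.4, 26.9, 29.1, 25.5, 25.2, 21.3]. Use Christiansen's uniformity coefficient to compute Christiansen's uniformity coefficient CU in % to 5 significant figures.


Approach: apply Christiansen's uniformity coefficient, CU = (1 - mean_abs_deviation/mean)*100.
mean = 25.61818 mm
mean |d_i - mean| = 2.274380 mm
CU = (1 - 2.274380/25.61818)*100 = 91.122 %
Therefore Christiansen's uniformity coefficient CU = 91.122 %.


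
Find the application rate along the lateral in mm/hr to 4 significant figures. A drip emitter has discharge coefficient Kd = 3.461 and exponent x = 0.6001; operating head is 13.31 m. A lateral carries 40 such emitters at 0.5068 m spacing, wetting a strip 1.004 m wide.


Approach: apply the emitter equation with a lateral mass balance, q = Kd*h^x; Q = n*q; rate = Q/(n*spacing*width).
Step 1 — single emitter flow (q = Kd*h^x):
  q = 3.461 * 13.31^0.6001 = 16.3614 L/hr
Step 2 — total lateral flow: Q = 40 * 16.3614 = 654.457 L/hr
Step 3 — wetted area: A = 40 * 0.5068 * 1.004 = 20.3531 m^2
Step 4 — application rate: Q/A = 654.457/20.3531 = 32.16 mm/hr
Therefore the application rate along the lateral = 32.16 mm/hr.


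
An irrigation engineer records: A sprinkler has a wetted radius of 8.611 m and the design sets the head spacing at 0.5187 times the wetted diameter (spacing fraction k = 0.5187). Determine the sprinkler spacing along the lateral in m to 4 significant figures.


Approach: apply the sprinkler spacing rule (spacing as a fraction of wetted diameter), S = k*(2*R).
S = 0.5187 * (2 * 8.611) = 8.933 m
Therefore the sprinkler spacing along the lateral = 8.933 m.


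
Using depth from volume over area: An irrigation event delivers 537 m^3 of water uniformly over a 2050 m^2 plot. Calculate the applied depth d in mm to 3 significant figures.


Approach: apply depth from volume over area, d = (V/A)*1000.
d = (537 / 2050) * 1000 = 262 mm
Therefore the applied depth d = 262 mm.


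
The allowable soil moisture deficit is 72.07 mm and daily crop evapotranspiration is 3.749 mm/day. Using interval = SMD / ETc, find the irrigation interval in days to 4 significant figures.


interval = 72.07 / 3.749 = 19.22 days
Therefore the irrigation interval = 19.22 days.


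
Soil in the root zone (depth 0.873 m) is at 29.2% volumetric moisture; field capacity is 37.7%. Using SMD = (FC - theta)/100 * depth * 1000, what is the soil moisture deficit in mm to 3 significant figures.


SMD = (37.7 - 29.2)/100 * 0.873 * 1000 = 74.2 mm
Therefore the soil moisture deficit = 74.2 mm.


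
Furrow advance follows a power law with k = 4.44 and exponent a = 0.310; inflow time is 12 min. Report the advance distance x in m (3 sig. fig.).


Approach: apply the power-law advance function, x = k*t^a.
x = 4.44 * 12^0.310 = 9.59 m
Therefore the advance distance x = 9.59 m.


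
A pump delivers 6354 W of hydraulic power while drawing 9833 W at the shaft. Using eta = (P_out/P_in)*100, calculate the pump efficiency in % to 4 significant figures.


eta = (6354 / 9833) * 100 = 64.62 %
Therefore the pump efficiency = 64.62 %.


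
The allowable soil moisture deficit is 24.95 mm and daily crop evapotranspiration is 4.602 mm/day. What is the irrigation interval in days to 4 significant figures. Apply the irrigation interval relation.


Approach: apply the irrigation interval relation, interval = SMD / ETc.
interval = 24.95 / 4.602 = 5.422 days
Therefore the irrigation interval = 5.422 days.


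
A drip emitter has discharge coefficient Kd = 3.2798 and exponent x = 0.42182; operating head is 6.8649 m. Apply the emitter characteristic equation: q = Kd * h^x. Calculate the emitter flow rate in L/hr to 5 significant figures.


q = 3.2798 * 6.8649^0.42182 = 7.3919 L/hr
Therefore the emitter flow rate = 7.3919 L/hr.


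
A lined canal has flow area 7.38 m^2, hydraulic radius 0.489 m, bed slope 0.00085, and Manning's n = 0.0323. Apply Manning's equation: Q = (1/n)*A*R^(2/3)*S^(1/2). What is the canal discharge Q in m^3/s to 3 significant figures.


Q = (1/0.0323) * 7.38 * 0.489^(2/3) * 0.00085^(1/2) = 4.13 m^3/s
Therefore the canal discharge Q = 4.13 m^3/s.


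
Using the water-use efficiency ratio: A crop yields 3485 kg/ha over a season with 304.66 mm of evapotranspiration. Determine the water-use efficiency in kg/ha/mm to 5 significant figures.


Approach: apply the water-use efficiency ratio, WUE = yield/ET.
WUE = 3485 / 304.66 = 11.439 kg/ha/mm
Therefore the water-use efficiency = 11.439 kg/ha/mm.


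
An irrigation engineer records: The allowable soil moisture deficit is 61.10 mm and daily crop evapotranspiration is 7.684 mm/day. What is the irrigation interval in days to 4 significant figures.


Approach: apply the irrigation interval relation, interval = SMD / ETc.
interval = 61.10 / 7.684 = 7.952 days
Therefore the irrigation interval = 7.952 days.


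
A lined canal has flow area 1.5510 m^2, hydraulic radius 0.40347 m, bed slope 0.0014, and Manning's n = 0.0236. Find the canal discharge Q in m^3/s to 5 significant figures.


Approach: apply Manning's equation, Q = (1/n)*A*R^(2/3)*S^(1/2).
Q = (1/0.0236) * 1.5510 * 0.40347^(2/3) * 0.0014^(1/2) = 1.3427 m^3/s
Therefore the canal discharge Q = 1.3427 m^3/s.


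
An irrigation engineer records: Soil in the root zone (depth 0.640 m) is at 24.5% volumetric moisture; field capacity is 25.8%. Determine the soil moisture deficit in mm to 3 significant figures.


Approach: apply the soil moisture deficit relation, SMD = (FC - theta)/100 * depth * 1000.
SMD = (25.8 - 24.5)/100 * 0.640 * 1000 = 8.32 mm
Therefore the soil moisture deficit = 8.32 mm.


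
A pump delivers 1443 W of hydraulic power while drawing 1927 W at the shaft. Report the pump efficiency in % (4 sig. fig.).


Approach: apply the efficiency ratio, eta = (P_out/P_in)*100.
eta = (1443 / 1927) * 100 = 74.88 %
Therefore the pump efficiency = 74.88 %.


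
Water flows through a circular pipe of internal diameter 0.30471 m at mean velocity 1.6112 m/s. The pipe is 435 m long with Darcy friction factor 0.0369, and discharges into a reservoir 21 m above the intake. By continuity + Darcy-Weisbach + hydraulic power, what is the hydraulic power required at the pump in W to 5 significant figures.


Approach: apply continuity + Darcy-Weisbach + hydraulic power, Q = A*v; hf = f*(L/D)*(v^2/(2g)); H = static + hf; P = rho*g*Q*H.
Step 1 — flow rate (continuity, Q = A*v):
  A = pi*(0.30471/2)^2 = 0.07292279 m^2
  Q = 0.07292279 * 1.6112 = 0.1174932 m^3/s
Step 2 — friction head loss (Darcy-Weisbach):
  hf = 0.0369 * (435/0.30471) * (1.6112^2 / (2*9.81))
  hf = 6.969936 m
Step 3 — total head: H = 21 + 6.969936 = 27.96994 m
Step 4 — hydraulic power (P = rho*g*Q*H):
  P = 1000 * 9.81 * 0.1174932 * 27.96994 = 32238 W
Therefore the hydraulic power required at the pump = 32238 W.


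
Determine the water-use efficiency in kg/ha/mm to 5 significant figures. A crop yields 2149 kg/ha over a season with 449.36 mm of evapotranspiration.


Approach: apply the water-use efficiency ratio, WUE = yield/ET.
WUE = 2149 / 449.36 = 4.7824 kg/ha/mm
Therefore the water-use efficiency = 4.7824 kg/ha/mm.


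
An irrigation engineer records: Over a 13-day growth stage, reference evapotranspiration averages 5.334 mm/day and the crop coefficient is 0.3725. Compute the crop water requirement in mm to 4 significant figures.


Approach: apply the crop water requirement relation, CWR = ET0 * Kc * days.
CWR = 5.334 * 0.3725 * 13 = 25.83 mm
Therefore the crop water requirement = 25.83 mm.


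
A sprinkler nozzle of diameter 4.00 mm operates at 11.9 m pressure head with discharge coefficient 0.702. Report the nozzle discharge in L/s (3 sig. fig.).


Approach: apply the orifice equation, Q = Cd*A*sqrt(2*g*h), A = pi*(d/2)^2.
A = pi*(4.00e-3/2)^2 = 1.2566e-05 m^2
Q = 0.702 * 1.2566e-05 * sqrt(2*9.81*11.9) * 1000 = 0.135 L/s
Therefore the nozzle discharge = 0.135 L/s.


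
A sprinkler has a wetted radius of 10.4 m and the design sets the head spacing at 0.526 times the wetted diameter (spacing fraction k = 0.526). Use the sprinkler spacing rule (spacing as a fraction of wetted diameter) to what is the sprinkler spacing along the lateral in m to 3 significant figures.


Approach: apply the sprinkler spacing rule (spacing as a fraction of wetted diameter), S = k*(2*R).
S = 0.526 * (2 * 10.4) = 10.9 m
Therefore the sprinkler spacing along the lateral = 10.9 m.


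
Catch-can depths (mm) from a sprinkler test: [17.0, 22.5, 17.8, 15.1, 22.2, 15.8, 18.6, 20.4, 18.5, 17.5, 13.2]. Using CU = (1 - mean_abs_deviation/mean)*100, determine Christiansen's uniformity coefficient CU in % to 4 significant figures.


mean = 18.0545 mm
mean |d_i - mean| = 2.16860 mm
CU = (1 - 2.16860/18.0545)*100 = 87.99 %
Therefore Christiansen's uniformity coefficient CU = 87.99 %.


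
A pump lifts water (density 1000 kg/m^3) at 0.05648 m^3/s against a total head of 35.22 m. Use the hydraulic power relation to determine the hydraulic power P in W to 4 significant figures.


Approach: apply the hydraulic power relation, P = rho*g*Q*H.
P = 1000 * 9.81 * 0.05648 * 35.22 = 19510 W
Therefore the hydraulic power P = 19510 W.


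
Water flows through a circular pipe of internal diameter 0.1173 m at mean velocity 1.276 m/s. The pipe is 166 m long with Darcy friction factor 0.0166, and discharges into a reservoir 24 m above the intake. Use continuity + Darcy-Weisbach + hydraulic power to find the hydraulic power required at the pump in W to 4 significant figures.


Approach: apply continuity + Darcy-Weisbach + hydraulic power, Q = A*v; hf = f*(L/D)*(v^2/(2g)); H = static + hf; P = rho*g*Q*H.
Step 1 — flow rate (continuity, Q = A*v):
  A = pi*(0.1173/2)^2 = 0.0108065 m^2
  Q = 0.0108065 * 1.276 = 0.0137891 m^3/s
Step 2 — friction head loss (Darcy-Weisbach):
  hf = 0.0166 * (166/0.1173) * (1.276^2 / (2*9.81))
  hf = 1.94949 m
Step 3 — total head: H = 24 + 1.94949 = 25.9495 m
Step 4 — hydraulic power (P = rho*g*Q*H):
  P = 1000 * 9.81 * 0.0137891 * 25.9495 = 3510 W
Therefore the hydraulic power required at the pump = 3510 W.


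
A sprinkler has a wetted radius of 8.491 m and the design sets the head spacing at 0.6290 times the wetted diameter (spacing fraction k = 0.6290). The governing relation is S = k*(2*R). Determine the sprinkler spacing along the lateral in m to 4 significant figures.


S = 0.6290 * (2 * 8.491) = 10.68 m
Therefore the sprinkler spacing along the lateral = 10.68 m.


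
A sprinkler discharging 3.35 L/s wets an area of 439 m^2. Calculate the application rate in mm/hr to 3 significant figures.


Approach: apply the application rate relation, rate = (Q/A)*3600.
rate = (3.35 / 439) * 3600 = 27.5 mm/hr
Therefore the application rate = 27.5 mm/hr.


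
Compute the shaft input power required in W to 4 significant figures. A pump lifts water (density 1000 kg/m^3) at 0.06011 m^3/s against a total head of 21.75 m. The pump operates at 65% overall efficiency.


Approach: apply hydraulic power then efficiency conversion, P = rho*g*Q*H; P_in = P/eta.
Step 1 — hydraulic power (P = rho*g*Q*H):
  P = 1000 * 9.81 * 0.06011 * 21.75 = 12825.5 W
Step 2 — input power: P_in = P/eta = 12825.5 / 0.65 = 19730 W
Therefore the shaft input power required = 19730 W.


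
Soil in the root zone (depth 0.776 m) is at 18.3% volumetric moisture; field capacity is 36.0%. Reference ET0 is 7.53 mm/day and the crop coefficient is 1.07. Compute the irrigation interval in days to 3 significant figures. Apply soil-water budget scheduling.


Approach: apply soil-water budget scheduling, SMD = (FC-theta)/100*depth*1000; ETc = ET0*Kc; interval = SMD/ETc.
Step 1 — soil moisture deficit:
  SMD = (36.0 - 18.3)/100 * 0.776 * 1000 = 137.35 mm
Step 2 — daily crop ET (ETc = ET0*Kc):
  ETc = 7.53 * 1.07 = 8.0571 mm/day
Step 3 — irrigation interval (SMD/ETc):
  interval = 137.35 / 8.0571 = 17.0 days
Therefore the irrigation interval = 17.0 days.


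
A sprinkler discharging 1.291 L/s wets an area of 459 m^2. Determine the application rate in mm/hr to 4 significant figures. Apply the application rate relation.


Approach: apply the application rate relation, rate = (Q/A)*3600.
rate = (1.291 / 459) * 3600 = 10.13 mm/hr
Therefore the application rate = 10.13 mm/hr.


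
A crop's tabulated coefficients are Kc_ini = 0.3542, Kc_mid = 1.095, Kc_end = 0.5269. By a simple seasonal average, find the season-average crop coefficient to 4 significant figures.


Approach: apply a simple seasonal average, Kc_avg = (Kc_ini + Kc_mid + Kc_end)/3.
Kc_avg = (0.3542 + 1.095 + 0.5269)/3 = 0.6587
Therefore the season-average crop coefficient = 0.6587.


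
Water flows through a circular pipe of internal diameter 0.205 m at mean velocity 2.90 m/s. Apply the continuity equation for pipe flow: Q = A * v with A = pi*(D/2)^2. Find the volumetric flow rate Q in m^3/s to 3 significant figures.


A = pi*(0.205/2)^2 = 0.033006 m^2
Q = 0.033006 * 2.90 = 0.0957 m^3/s
Therefore the volumetric flow rate Q = 0.0957 m^3/s.


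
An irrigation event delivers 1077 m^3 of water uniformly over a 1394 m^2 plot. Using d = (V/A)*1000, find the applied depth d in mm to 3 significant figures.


d = (1077 / 1394) * 1000 = 773 mm
Therefore the applied depth d = 773 mm.


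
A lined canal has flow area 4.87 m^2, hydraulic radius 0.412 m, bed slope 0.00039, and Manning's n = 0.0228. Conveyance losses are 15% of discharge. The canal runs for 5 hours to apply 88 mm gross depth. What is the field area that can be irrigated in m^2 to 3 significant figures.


Approach: apply Manning's equation with a conveyance and depth budget, Q = (1/n)*A*R^(2/3)*S^(1/2); Q_field = Q*(1-loss); Area = Q_field*t/(d/1000).
Step 1 — canal discharge (Manning's equation):
  Q = (1/0.0228) * 4.87 * 0.412^(2/3) * 0.00039^(1/2) = 2.3356 m^3/s
Step 2 — delivered flow: Q_field = 2.3356*(1 - 15/100) = 1.9852 m^3/s
Step 3 — volume delivered: V = 1.9852 * 5*3600 = 35734 m^3
Step 4 — area served: A = V / (depth/1000) = 35734 / 0.088 = 406000 m^2
Therefore the field area that can be irrigated = 406000 m^2.


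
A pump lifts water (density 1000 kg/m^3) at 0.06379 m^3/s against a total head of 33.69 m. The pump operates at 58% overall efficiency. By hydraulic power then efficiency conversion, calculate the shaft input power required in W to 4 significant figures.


Approach: apply hydraulic power then efficiency conversion, P = rho*g*Q*H; P_in = P/eta.
Step 1 — hydraulic power (P = rho*g*Q*H):
  P = 1000 * 9.81 * 0.06379 * 33.69 = 21082.5 W
Step 2 — input power: P_in = P/eta = 21082.5 / 0.58 = 36350 W
Therefore the shaft input power required = 36350 W.


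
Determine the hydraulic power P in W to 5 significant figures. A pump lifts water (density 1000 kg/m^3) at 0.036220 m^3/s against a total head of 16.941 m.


Approach: apply the hydraulic power relation, P = rho*g*Q*H.
P = 1000 * 9.81 * 0.036220 * 16.941 = 6019.4 W
Therefore the hydraulic power P = 6019.4 W.


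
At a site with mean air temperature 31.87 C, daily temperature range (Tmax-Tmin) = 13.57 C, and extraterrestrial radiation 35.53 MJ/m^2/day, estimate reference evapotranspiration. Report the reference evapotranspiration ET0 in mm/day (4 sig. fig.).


Approach: apply the Hargreaves-Samani method, ET0 = 0.0023*(Tmean+17.8)*sqrt(Tmax-Tmin)*0.408*Ra.
ET0 = 0.0023*(31.87+17.8)*sqrt(13.57)*0.408*35.53 = 6.101 mm/day
Therefore the reference evapotranspiration ET0 = 6.101 mm/day.


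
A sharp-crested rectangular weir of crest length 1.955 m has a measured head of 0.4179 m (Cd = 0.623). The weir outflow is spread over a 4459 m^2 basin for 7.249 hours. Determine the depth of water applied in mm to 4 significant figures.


Approach: apply the rectangular weir equation with a volume-to-depth conversion, Q = (2/3)*Cd*L*sqrt(2g)*H^1.5; d = Q*t/A * 1000.
Step 1 — weir discharge:
  Q = (2/3)*0.623*1.955*sqrt(2*9.81)*0.4179^1.5 = 0.971632 m^3/s
Step 2 — volume: V = 0.971632 * 7.249*3600 = 25356.1 m^3
Step 3 — depth: d = V/A * 1000 = 25356.1/4459 * 1000 = 5686 mm
Therefore the depth of water applied = 5686 mm.


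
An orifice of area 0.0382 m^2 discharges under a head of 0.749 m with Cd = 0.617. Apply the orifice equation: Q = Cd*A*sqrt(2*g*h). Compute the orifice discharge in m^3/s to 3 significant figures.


Q = 0.617 * 0.0382 * sqrt(2*9.81*0.749) = 0.0904 m^3/s
Therefore the orifice discharge = 0.0904 m^3/s.


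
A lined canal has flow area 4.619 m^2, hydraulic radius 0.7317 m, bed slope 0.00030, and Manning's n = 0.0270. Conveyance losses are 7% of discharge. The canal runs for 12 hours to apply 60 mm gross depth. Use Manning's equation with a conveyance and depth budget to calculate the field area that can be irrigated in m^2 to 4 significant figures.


Approach: apply Manning's equation with a conveyance and depth budget, Q = (1/n)*A*R^(2/3)*S^(1/2); Q_field = Q*(1-loss); Area = Q_field*t/(d/1000).
Step 1 — canal discharge (Manning's equation):
  Q = (1/0.0270) * 4.619 * 0.7317^(2/3) * 0.00030^(1/2) = 2.40603 m^3/s
Step 2 — delivered flow: Q_field = 2.40603*(1 - 7/100) = 2.23760 m^3/s
Step 3 — volume delivered: V = 2.23760 * 12*3600 = 96664.5 m^3
Step 4 — area served: A = V / (depth/1000) = 96664.5 / 0.06 = 1611000 m^2
Therefore the field area that can be irrigated = 1611000 m^2.
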